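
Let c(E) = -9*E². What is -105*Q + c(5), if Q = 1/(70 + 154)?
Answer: -7215/32 ≈ -225.47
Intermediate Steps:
Q = 1/224 ≈ 0.0044643
-105*Q + c(5) = -105*1/224 - 9*5² = -15/32 - 9*25 = -15/32 - 225 = -7215/32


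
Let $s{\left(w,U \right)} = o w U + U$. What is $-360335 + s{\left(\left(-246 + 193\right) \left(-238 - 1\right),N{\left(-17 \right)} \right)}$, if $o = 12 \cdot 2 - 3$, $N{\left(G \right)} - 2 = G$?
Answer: $-4350455$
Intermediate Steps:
$N{\left(G \right)} = 2 + G$
$o = 21$ ($o = 24 - 3 = 21$)
$s{\left(w,U \right)} = U + 21 U w$ ($s{\left(w,U \right)} = 21 w U + U = 21 U w + U = U + 21 U w$)
$-360335 + s{\left(\left(-246 + 193\right) \left(-238 - 1\right),N{\left(-17 \right)} \right)} = -360335 + \left(2 - 17\right) \left(1 + 21 \left(-246 + 193\right) \left(-238 - 1\right)\right) = -360335 - 15 \left(1 + 21 \left(\left(-53\right) \left(-239\right)\right)\right) = -360335 - 15 \left(1 + 21 \cdot 12667\right) = -360335 - 15 \left(1 + 266007\right) = -360335 - 3990120 = -4350455$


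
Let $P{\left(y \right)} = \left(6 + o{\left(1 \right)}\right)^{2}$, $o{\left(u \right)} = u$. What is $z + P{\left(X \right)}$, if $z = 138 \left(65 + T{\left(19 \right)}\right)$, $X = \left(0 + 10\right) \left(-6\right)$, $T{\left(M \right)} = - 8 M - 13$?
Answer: $-13751$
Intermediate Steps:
$T{\left(M \right)} = -13 - 8 M$
$X = -60$ ($X = 10 \left(-6\right) = -60$)
$z = -13800$ ($z = 138 \left(65 - 165\right) = 138 \left(-100\right) = -13800$)
$P{\left(y \right)} = 49$ ($P{\left(y \right)} = \left(6 + 1\right)^{2} = 7^{2} = 49$)
$z + P{\left(X \right)} = -13800 + 49 = -13751$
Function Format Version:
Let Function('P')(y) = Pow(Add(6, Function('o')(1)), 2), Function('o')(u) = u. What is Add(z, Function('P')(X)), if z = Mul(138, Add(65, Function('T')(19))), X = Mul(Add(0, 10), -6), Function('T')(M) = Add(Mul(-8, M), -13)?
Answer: -13751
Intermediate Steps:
Function('T')(M) = Add(-13, Mul(-8, M))
X = -60 (X = Mul(10, -6) = -60)
z = -13800 (z = Mul(138, Add(65, Add(-13, Mul(-8, 19)))) = Mul(138, Add(65, Add(-13, -152))) = Mul(138, Add(65, -165)) = Mul(138, -100) = -13800)
Function('P')(y) = 49 (Function('P')(y) = Pow(Add(6, 1), 2) = Pow(7, 2) = 49)
Add(z, Function('P')(X)) = Add(-13800, 49) = -13751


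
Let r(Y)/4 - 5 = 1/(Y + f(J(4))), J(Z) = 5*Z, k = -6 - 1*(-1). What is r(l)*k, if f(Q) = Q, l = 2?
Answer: -1110/11 ≈ -100.91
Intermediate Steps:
k = -5 (k = -6 + 1 = -5)
r(Y) = 20 + 4/(20 + Y) (r(Y) = 20 + 4/(Y + 5*4) = 20 + 4/(Y + 20) = 20 + 4/(20 + Y))
r(l)*k = (4*(101 + 5*2)/(20 + 2))*(-5) = (4*(101 + 10)/22)*(-5) = (4*(1/22)*111)*(-5) = (222/11)*(-5) = -1110/11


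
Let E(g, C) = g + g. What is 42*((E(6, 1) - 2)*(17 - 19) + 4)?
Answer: -672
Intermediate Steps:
E(g, C) = 2*g
42*((E(6, 1) - 2)*(17 - 19) + 4) = 42*((2*6 - 2)*(17 - 19) + 4) = 42*((12 - 2)*(-2) + 4) = 42*(10*(-2) + 4) = 42*(-20 + 4) = 42*(-16) = -672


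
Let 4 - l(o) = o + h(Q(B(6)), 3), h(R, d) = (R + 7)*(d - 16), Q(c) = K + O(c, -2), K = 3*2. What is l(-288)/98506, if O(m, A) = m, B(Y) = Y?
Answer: 539/98506 ≈ 0.0054718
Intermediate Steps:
K = 6
Q(c) = 6 + c
h(R, d) = (-16 + d)*(7 + R) (h(R, d) = (7 + R)*(-16 + d) = (-16 + d)*(7 + R))
l(o) = 251 - o (l(o) = 4 - (o + (-112 - 16*(6 + 6) + 7*3 + (6 + 6)*3)) = 4 - (o + (-112 - 16*12 + 21 + 12*3)) = 4 - (o + (-112 - 192 + 21 + 36)) = 4 - (o - 247) = 4 - (-247 + o) = 4 + (247 - o) = 251 - o)
l(-288)/98506 = (251 - 1*(-288))/98506 = (251 + 288)*(1/98506) = 539*(1/98506) = 539/98506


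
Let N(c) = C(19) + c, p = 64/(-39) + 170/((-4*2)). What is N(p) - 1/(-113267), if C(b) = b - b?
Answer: -404476301/17669652 ≈ -22.891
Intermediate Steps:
C(b) = 0
p = -3571/156 (p = 64*(-1/39) + 170/(-8) = -64/39 + 170*(-⅛) = -64/39 - 85/4 = -3571/156 ≈ -22.891)
N(c) = c (N(c) = 0 + c = c)
N(p) - 1/(-113267) = -3571/156 - 1/(-113267) = -3571/156 - 1*(-1/113267) = -3571/156 + 1/113267 = -404476301/17669652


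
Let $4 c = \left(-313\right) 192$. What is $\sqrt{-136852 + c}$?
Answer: $2 i \sqrt{37969} \approx 389.71 i$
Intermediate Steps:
$c = -15024$ ($c = \frac{\left(-313\right) 192}{4} = \frac{1}{4} \left(-60096\right) = -15024$)
$\sqrt{-136852 + c} = \sqrt{-136852 - 15024} = \sqrt{-151876} = 2 i \sqrt{37969}$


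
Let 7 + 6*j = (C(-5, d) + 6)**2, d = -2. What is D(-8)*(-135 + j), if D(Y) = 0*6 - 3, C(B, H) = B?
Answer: 408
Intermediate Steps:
j = -1 (j = -7/6 + (-5 + 6)**2/6 = -7/6 + (1/6)*1**2 = -7/6 + (1/6)*1 = -7/6 + 1/6 = -1)
D(Y) = -3 (D(Y) = 0 - 3 = -3)
D(-8)*(-135 + j) = -3*(-135 - 1) = -3*(-136) = 408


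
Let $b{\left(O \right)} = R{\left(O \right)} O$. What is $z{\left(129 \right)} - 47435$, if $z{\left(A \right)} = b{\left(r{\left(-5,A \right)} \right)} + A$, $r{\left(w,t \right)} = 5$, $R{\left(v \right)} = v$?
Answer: $-47281$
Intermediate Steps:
$b{\left(O \right)} = O^{2}$ ($b{\left(O \right)} = O O = O^{2}$)
$z{\left(A \right)} = 25 + A$ ($z{\left(A \right)} = 5^{2} + A = 25 + A$)
$z{\left(129 \right)} - 47435 = \left(25 + 129\right) - 47435 = 154 - 47435 = -47281$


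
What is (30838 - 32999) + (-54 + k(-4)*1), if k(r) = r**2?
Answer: -2199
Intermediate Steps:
(30838 - 32999) + (-54 + k(-4)*1) = (30838 - 32999) + (-54 + (-4)**2*1) = -2161 + (-54 + 16*1) = -2161 + (-54 + 16) = -2161 - 38 = -2199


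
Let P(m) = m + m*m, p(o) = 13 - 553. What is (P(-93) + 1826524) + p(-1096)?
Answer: 1834540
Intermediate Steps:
p(o) = -540
P(m) = m + m²
(P(-93) + 1826524) + p(-1096) = (-93*(1 - 93) + 1826524) - 540 = (-93*(-92) + 1826524) - 540 = (8556 + 1826524) - 540 = 1835080 - 540 = 1834540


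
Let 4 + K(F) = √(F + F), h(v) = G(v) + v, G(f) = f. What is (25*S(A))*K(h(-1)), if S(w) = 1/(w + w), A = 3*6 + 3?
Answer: -50/21 + 25*I/21 ≈ -2.381 + 1.1905*I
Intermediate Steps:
A = 21 (A = 18 + 3 = 21)
h(v) = 2*v (h(v) = v + v = 2*v)
K(F) = -4 + √2*√F (K(F) = -4 + √(F + F) = -4 + √(2*F) = -4 + √2*√F)
S(w) = 1/(2*w)
(25*S(A))*K(h(-1)) = (25*((½)/21))*(-4 + √2*√(2*(-1))) = (25*((½)*(1/21)))*(-4 + √2*√(-2)) = (25*(1/42))*(-4 + √2*(I*√2)) = 25*(-4 + 2*I)/42 = -50/21 + 25*I/21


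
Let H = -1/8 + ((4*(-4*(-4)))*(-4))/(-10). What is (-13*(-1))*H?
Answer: 13247/40 ≈ 331.17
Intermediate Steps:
H = 1019/40 (H = -1*⅛ + ((4*16)*(-4))*(-⅒) = -⅛ + (64*(-4))*(-⅒) = -⅛ - 256*(-⅒) = -⅛ + 128/5 = 1019/40 ≈ 25.475)
(-13*(-1))*H = -13*(-1)*(1019/40) = 13*(1019/40) = 13247/40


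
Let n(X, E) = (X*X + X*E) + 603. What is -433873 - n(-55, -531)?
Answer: -466706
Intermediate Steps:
n(X, E) = 603 + X**2 + E*X (n(X, E) = (X**2 + E*X) + 603 = 603 + X**2 + E*X)
-433873 - n(-55, -531) = -433873 - (603 + (-55)**2 - 531*(-55)) = -433873 - (603 + 3025 + 29205) = -433873 - 1*32833 = -433873 - 32833 = -466706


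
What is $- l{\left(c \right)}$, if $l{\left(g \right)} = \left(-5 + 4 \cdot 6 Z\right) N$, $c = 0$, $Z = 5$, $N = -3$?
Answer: $345$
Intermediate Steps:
$l{\left(g \right)} = -345$ ($l{\left(g \right)} = \left(-5 + 4 \cdot 6 \cdot 5\right) \left(-3\right) = \left(-5 + 24 \cdot 5\right) \left(-3\right) = \left(-5 + 120\right) \left(-3\right) = 115 \left(-3\right) = -345$)
$- l{\left(c \right)} = \left(-1\right) \left(-345\right) = 345$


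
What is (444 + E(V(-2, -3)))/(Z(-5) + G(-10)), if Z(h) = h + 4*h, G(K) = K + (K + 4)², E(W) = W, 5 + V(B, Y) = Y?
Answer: 436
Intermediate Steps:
V(B, Y) = -5 + Y
G(K) = K + (4 + K)²
Z(h) = 5*h
(444 + E(V(-2, -3)))/(Z(-5) + G(-10)) = (444 + (-5 - 3))/(5*(-5) + (-10 + (4 - 10)²)) = (444 - 8)/(-25 + (-10 + (-6)²)) = 436/(-25 + (-10 + 36)) = 436/(-25 + 26) = 436/1 = 436*1 = 436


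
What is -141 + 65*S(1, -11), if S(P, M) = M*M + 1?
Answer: 7789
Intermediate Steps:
S(P, M) = 1 + M**2 (S(P, M) = M**2 + 1 = 1 + M**2)
-141 + 65*S(1, -11) = -141 + 65*(1 + (-11)**2) = -141 + 65*(1 + 121) = -141 + 65*122 = -141 + 7930 = 7789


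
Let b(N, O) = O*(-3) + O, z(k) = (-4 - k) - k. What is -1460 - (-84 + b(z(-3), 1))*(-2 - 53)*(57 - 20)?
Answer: -176470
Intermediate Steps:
z(k) = -4 - 2*k
b(N, O) = -2*O (b(N, O) = -3*O + O = -2*O)
-1460 - (-84 + b(z(-3), 1))*(-2 - 53)*(57 - 20) = -1460 - (-84 - 2*1)*(-2 - 53)*(57 - 20) = -1460 - (-84 - 2)*(-55*37) = -1460 - (-86)*(-2035) = -1460 - 1*175010 = -1460 - 175010 = -176470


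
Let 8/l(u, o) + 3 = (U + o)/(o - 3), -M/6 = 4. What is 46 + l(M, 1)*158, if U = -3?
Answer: -586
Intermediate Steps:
M = -24 (M = -6*4 = -24)
l(u, o) = -4 (l(u, o) = 8/(-3 + (-3 + o)/(o - 3)) = 8/(-3 + (-3 + o)/(-3 + o)) = 8/(-3 + 1) = 8/(-2) = 8*(-1/2) = -4)
46 + l(M, 1)*158 = 46 - 4*158 = 46 - 632 = -586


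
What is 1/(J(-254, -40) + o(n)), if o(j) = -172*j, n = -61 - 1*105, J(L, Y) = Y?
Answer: 1/28512 ≈ 3.5073e-5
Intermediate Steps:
n = -166 (n = -61 - 105 = -166)
1/(J(-254, -40) + o(n)) = 1/(-40 - 172*(-166)) = 1/(-40 + 28552) = 1/28512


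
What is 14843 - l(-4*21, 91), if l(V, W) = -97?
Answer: 14940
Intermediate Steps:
14843 - l(-4*21, 91) = 14843 - 1*(-97) = 14843 + 97 = 14940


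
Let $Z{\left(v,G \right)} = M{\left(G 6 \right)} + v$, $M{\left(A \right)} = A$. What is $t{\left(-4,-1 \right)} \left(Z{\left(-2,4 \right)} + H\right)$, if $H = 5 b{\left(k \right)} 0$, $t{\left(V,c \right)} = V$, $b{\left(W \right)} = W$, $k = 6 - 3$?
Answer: $-88$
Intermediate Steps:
$k = 3$
$Z{\left(v,G \right)} = v + 6 G$ ($Z{\left(v,G \right)} = G 6 + v = 6 G + v = v + 6 G$)
$H = 0$ ($H = 5 \cdot 3 \cdot 0 = 15 \cdot 0 = 0$)
$t{\left(-4,-1 \right)} \left(Z{\left(-2,4 \right)} + H\right) = - 4 \left(\left(-2 + 6 \cdot 4\right) + 0\right) = - 4 \left(\left(-2 + 24\right) + 0\right) = - 4 \left(22 + 0\right) = \left(-4\right) 22 = -88$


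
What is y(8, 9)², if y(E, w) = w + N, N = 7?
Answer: 256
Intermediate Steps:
y(E, w) = 7 + w (y(E, w) = w + 7 = 7 + w)
y(8, 9)² = (7 + 9)² = 16² = 256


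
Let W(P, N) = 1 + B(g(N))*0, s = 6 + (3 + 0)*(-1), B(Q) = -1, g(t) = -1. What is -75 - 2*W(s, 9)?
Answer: -77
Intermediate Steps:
s = 3 (s = 6 + 3*(-1) = 6 - 3 = 3)
W(P, N) = 1 (W(P, N) = 1 - 1*0 = 1 + 0 = 1)
-75 - 2*W(s, 9) = -75 - 2*1 = -75 - 2 = -77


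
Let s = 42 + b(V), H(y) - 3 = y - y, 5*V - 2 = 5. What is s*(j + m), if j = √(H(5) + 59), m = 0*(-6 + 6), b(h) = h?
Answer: 217*√62/5 ≈ 341.73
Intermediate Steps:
V = 7/5 (V = ⅖ + (⅕)*5 = ⅖ + 1 = 7/5 ≈ 1.4000)
H(y) = 3 (H(y) = 3 + (y - y) = 3 + 0 = 3)
m = 0 (m = 0*0 = 0)
j = √62 (j = √(3 + 59) = √62 ≈ 7.8740)
s = 217/5 (s = 42 + 7/5 = 217/5 ≈ 43.400)
s*(j + m) = 217*(√62 + 0)/5 = 217*√62/5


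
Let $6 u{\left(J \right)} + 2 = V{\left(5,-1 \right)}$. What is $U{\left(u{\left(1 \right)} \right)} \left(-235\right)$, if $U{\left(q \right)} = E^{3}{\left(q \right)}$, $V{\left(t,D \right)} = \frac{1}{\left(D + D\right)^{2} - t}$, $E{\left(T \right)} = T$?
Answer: $\frac{235}{8} \approx 29.375$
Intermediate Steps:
$V{\left(t,D \right)} = \frac{1}{- t + 4 D^{2}}$ ($V{\left(t,D \right)} = \frac{1}{\left(2 D\right)^{2} - t} = \frac{1}{4 D^{2} - t} = \frac{1}{- t + 4 D^{2}}$)
$u{\left(J \right)} = - \frac{1}{2}$ ($u{\left(J \right)} = - \frac{1}{3} + \frac{1}{6 \left(\left(-1\right) 5 + 4 \left(-1\right)^{2}\right)} = - \frac{1}{3} + \frac{1}{6 \left(-5 + 4 \cdot 1\right)} = - \frac{1}{3} + \frac{1}{6 \left(-5 + 4\right)} = - \frac{1}{3} + \frac{1}{6 \left(-1\right)} = - \frac{1}{3} + \frac{1}{6} \left(-1\right) = - \frac{1}{3} - \frac{1}{6} = - \frac{1}{2}$)
$U{\left(q \right)} = q^{3}$
$U{\left(u{\left(1 \right)} \right)} \left(-235\right) = \left(- \frac{1}{2}\right)^{3} \left(-235\right) = \left(- \frac{1}{8}\right) \left(-235\right) = \frac{235}{8}$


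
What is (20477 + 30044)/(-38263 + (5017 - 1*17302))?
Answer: -50521/50548 ≈ -0.99947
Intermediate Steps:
(20477 + 30044)/(-38263 + (5017 - 1*17302)) = 50521/(-38263 + (5017 - 17302)) = 50521/(-38263 - 12285) = 50521/(-50548) = 50521*(-1/50548) = -50521/50548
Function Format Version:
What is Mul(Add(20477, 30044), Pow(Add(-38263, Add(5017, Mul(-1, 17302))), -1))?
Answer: Rational(-50521, 50548) ≈ -0.99947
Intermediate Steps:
Mul(Add(20477, 30044), Pow(Add(-38263, Add(5017, Mul(-1, 17302))), -1)) = Mul(50521, Pow(Add(-38263, Add(5017, -17302)), -1)) = Mul(50521, Pow(Add(-38263, -12285), -1)) = Mul(50521, Pow(-50548, -1)) = Mul(50521, Rational(-1, 50548)) = Rational(-50521, 50548)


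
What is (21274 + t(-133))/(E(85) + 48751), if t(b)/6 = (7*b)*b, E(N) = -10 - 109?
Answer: 191053/12158 ≈ 15.714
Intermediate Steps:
E(N) = -119
t(b) = 42*b² (t(b) = 6*((7*b)*b) = 6*(7*b²) = 42*b²)
(21274 + t(-133))/(E(85) + 48751) = (21274 + 42*(-133)²)/(-119 + 48751) = (21274 + 42*17689)/48632 = (21274 + 742938)*(1/48632) = 764212*(1/48632) = 191053/12158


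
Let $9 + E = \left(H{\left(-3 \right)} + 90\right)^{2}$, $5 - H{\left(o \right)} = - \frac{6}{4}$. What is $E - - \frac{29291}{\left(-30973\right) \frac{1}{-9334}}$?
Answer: $\frac{2246207025}{123892} \approx 18130.0$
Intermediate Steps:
$H{\left(o \right)} = \frac{13}{2}$ ($H{\left(o \right)} = 5 - - \frac{6}{4} = 5 - \left(-6\right) \frac{1}{4} = 5 - - \frac{3}{2} = 5 + \frac{3}{2} = \frac{13}{2}$)
$E = \frac{37213}{4}$ ($E = -9 + \left(\frac{13}{2} + 90\right)^{2} = -9 + \left(\frac{193}{2}\right)^{2} = -9 + \frac{37249}{4} = \frac{37213}{4} \approx 9303.3$)
$E - - \frac{29291}{\left(-30973\right) \frac{1}{-9334}} = \frac{37213}{4} - - \frac{29291}{\left(-30973\right) \frac{1}{-9334}} = \frac{37213}{4} - - \frac{29291}{\left(-30973\right) \left(- \frac{1}{9334}\right)} = \frac{37213}{4} - - \frac{29291}{\frac{30973}{9334}} = \frac{37213}{4} - \left(-29291\right) \frac{9334}{30973} = \frac{37213}{4} - - \frac{273402194}{30973} = \frac{37213}{4} + \frac{273402194}{30973} = \frac{2246207025}{123892}$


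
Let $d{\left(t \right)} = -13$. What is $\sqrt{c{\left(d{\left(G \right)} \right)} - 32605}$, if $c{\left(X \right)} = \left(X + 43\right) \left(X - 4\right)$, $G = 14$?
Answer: $i \sqrt{33115} \approx 181.98 i$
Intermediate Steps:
$c{\left(X \right)} = \left(-4 + X\right) \left(43 + X\right)$ ($c{\left(X \right)} = \left(43 + X\right) \left(-4 + X\right) = \left(-4 + X\right) \left(43 + X\right)$)
$\sqrt{c{\left(d{\left(G \right)} \right)} - 32605} = \sqrt{\left(-172 + \left(-13\right)^{2} + 39 \left(-13\right)\right) - 32605} = \sqrt{\left(-172 + 169 - 507\right) - 32605} = \sqrt{-510 - 32605} = \sqrt{-33115} = i \sqrt{33115}$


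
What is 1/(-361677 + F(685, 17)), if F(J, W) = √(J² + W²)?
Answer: -361677/130809782815 - √469514/130809782815 ≈ -2.7701e-6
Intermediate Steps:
1/(-361677 + F(685, 17)) = 1/(-361677 + √(685² + 17²)) = 1/(-361677 + √(469225 + 289)) = 1/(-361677 + √469514)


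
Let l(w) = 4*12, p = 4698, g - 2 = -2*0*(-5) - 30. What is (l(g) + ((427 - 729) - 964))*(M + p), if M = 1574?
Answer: -7639296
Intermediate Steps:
g = -28 (g = 2 + (-2*0*(-5) - 30) = 2 + (0*(-5) - 30) = 2 + (0 - 30) = 2 - 30 = -28)
l(w) = 48
(l(g) + ((427 - 729) - 964))*(M + p) = (48 + ((427 - 729) - 964))*(1574 + 4698) = (48 + (-302 - 964))*6272 = (48 - 1266)*6272 = -1218*6272 = -7639296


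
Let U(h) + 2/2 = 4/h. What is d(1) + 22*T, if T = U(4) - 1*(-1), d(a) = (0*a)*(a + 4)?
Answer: 22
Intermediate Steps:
U(h) = -1 + 4/h
d(a) = 0 (d(a) = 0*(4 + a) = 0)
T = 1 (T = (4 - 1*4)/4 - 1*(-1) = (4 - 4)/4 + 1 = (¼)*0 + 1 = 0 + 1 = 1)
d(1) + 22*T = 0 + 22*1 = 0 + 22 = 22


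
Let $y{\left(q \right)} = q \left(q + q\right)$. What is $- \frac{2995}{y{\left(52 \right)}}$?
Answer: $- \frac{2995}{5408} \approx -0.55381$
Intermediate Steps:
$y{\left(q \right)} = 2 q^{2}$ ($y{\left(q \right)} = q 2 q = 2 q^{2}$)
$- \frac{2995}{y{\left(52 \right)}} = - \frac{2995}{2 \cdot 52^{2}} = - \frac{2995}{2 \cdot 2704} = - \frac{2995}{5408}$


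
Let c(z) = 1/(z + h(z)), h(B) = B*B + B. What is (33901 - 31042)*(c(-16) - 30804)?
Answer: -19727371605/224 ≈ -8.8069e+7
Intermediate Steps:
h(B) = B + B**2 (h(B) = B**2 + B = B + B**2)
c(z) = 1/(z + z*(1 + z))
(33901 - 31042)*(c(-16) - 30804) = (33901 - 31042)*(1/((-16)*(2 - 16)) - 30804) = 2859*(-1/16/(-14) - 30804) = 2859*(-1/16*(-1/14) - 30804) = 2859*(1/224 - 30804) = 2859*(-6900095/224) = -19727371605/224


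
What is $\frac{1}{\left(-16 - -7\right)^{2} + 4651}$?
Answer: $\frac{1}{4732} \approx 0.00021133$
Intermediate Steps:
$\frac{1}{\left(-16 - -7\right)^{2} + 4651} = \frac{1}{\left(-16 + 7\right)^{2} + 4651} = \frac{1}{\left(-9\right)^{2} + 4651} = \frac{1}{81 + 4651} = \frac{1}{4732}$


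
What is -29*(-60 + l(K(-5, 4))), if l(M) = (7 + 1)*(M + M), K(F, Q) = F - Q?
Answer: 5916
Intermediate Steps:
l(M) = 16*M (l(M) = 8*(2*M) = 16*M)
-29*(-60 + l(K(-5, 4))) = -29*(-60 + 16*(-5 - 1*4)) = -29*(-60 + 16*(-5 - 4)) = -29*(-60 + 16*(-9)) = -29*(-60 - 144) = -29*(-204) = 5916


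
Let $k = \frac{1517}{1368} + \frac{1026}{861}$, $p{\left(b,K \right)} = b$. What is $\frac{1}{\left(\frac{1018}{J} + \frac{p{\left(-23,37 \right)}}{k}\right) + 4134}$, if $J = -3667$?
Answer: $\frac{3312162745}{13658447668544} \approx 0.0002425$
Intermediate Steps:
$k = \frac{903235}{392616}$ ($k = 1517 \cdot \frac{1}{1368} + 1026 \cdot \frac{1}{861} = \frac{1517}{1368} + \frac{342}{287} = \frac{903235}{392616} \approx 2.3006$)
$\frac{1}{\left(\frac{1018}{J} + \frac{p{\left(-23,37 \right)}}{k}\right) + 4134} = \frac{1}{\left(\frac{1018}{-3667} - \frac{23}{\frac{903235}{392616}}\right) + 4134} = \frac{1}{\left(1018 \left(- \frac{1}{3667}\right) - \frac{9030168}{903235}\right) + 4134} = \frac{1}{\left(- \frac{1018}{3667} - \frac{9030168}{903235}\right) + 4134} = \frac{1}{- \frac{34033119286}{3312162745} + 4134} = \frac{1}{\frac{13658447668544}{3312162745}} = \frac{3312162745}{13658447668544}$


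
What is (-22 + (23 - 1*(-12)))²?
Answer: 169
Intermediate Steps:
(-22 + (23 - 1*(-12)))² = (-22 + (23 + 12))² = (-22 + 35)² = 13² = 169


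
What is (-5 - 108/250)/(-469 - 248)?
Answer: 679/89625 ≈ 0.0075760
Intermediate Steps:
(-5 - 108/250)/(-469 - 248) = (-5 - 108*1/250)/(-717) = (-5 - 54/125)*(-1/717) = -679/125*(-1/717) = 679/89625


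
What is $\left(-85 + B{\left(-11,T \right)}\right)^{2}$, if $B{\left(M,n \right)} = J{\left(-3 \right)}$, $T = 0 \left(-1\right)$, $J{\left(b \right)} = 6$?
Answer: $6241$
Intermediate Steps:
$T = 0$
$B{\left(M,n \right)} = 6$
$\left(-85 + B{\left(-11,T \right)}\right)^{2} = \left(-85 + 6\right)^{2} = \left(-79\right)^{2} = 6241$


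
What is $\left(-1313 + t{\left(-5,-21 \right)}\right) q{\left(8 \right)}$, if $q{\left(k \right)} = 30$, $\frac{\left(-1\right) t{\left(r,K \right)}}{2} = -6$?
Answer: $-39030$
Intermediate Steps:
$t{\left(r,K \right)} = 12$ ($t{\left(r,K \right)} = \left(-2\right) \left(-6\right) = 12$)
$\left(-1313 + t{\left(-5,-21 \right)}\right) q{\left(8 \right)} = \left(-1313 + 12\right) 30 = \left(-1301\right) 30 = -39030$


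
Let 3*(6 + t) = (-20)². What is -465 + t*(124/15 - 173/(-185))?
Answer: 1176649/1665 ≈ 706.70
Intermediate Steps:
t = 382/3 (t = -6 + (⅓)*(-20)² = -6 + (⅓)*400 = -6 + 400/3 = 382/3 ≈ 127.33)
-465 + t*(124/15 - 173/(-185)) = -465 + 382*(124/15 - 173/(-185))/3 = -465 + 382*(124*(1/15) - 173*(-1/185))/3 = -465 + 382*(124/15 + 173/185)/3 = -465 + (382/3)*(5107/555) = -465 + 1950874/1665 = 1176649/1665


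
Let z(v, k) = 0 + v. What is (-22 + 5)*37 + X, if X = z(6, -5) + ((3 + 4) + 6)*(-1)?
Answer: -636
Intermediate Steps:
z(v, k) = v
X = -7 (X = 6 + ((3 + 4) + 6)*(-1) = 6 + (7 + 6)*(-1) = 6 + 13*(-1) = 6 - 13 = -7)
(-22 + 5)*37 + X = (-22 + 5)*37 - 7 = -17*37 - 7 = -629 - 7 = -636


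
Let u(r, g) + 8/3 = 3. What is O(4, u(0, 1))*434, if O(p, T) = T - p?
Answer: -4774/3 ≈ -1591.3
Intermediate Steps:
u(r, g) = ⅓ (u(r, g) = -8/3 + 3 = ⅓)
O(4, u(0, 1))*434 = (⅓ - 1*4)*434 = (⅓ - 4)*434 = -11/3*434 = -4774/3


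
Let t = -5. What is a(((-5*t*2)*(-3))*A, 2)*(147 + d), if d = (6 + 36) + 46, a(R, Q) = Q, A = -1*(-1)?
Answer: 470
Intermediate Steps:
A = 1
d = 88 (d = 42 + 46 = 88)
a(((-5*t*2)*(-3))*A, 2)*(147 + d) = 2*(147 + 88) = 2*235 = 470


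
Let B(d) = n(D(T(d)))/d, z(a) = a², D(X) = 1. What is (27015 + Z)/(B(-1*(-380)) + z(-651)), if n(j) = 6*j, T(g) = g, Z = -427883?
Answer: -76164920/80522193 ≈ -0.94589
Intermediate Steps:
B(d) = 6/d (B(d) = (6*1)/d = 6/d)
(27015 + Z)/(B(-1*(-380)) + z(-651)) = (27015 - 427883)/(6/((-1*(-380))) + (-651)²) = -400868/(6/380 + 423801) = -400868/(6*(1/380) + 423801) = -400868/(3/190 + 423801) = -400868/80522193/190 = -400868*190/80522193 = -76164920/80522193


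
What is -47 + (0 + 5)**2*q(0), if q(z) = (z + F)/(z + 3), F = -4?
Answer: -241/3 ≈ -80.333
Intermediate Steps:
q(z) = (-4 + z)/(3 + z) (q(z) = (z - 4)/(z + 3) = (-4 + z)/(3 + z))
-47 + (0 + 5)**2*q(0) = -47 + (0 + 5)**2*((-4 + 0)/(3 + 0)) = -47 + 5**2*(-4/3) = -47 + 25*((1/3)*(-4)) = -47 + 25*(-4/3) = -47 - 100/3 = -241/3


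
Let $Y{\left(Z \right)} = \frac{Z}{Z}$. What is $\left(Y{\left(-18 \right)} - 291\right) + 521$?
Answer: $231$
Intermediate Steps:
$Y{\left(Z \right)} = 1$
$\left(Y{\left(-18 \right)} - 291\right) + 521 = \left(1 - 291\right) + 521 = -290 + 521 = 231$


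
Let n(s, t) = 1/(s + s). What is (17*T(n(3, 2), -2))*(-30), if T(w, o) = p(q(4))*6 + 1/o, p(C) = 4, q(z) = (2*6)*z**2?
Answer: -11985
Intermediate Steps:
n(s, t) = 1/(2*s)
q(z) = 12*z**2
T(w, o) = 24 + 1/o (T(w, o) = 4*6 + 1/o = 24 + 1/o)
(17*T(n(3, 2), -2))*(-30) = (17*(24 + 1/(-2)))*(-30) = (17*(24 - 1/2))*(-30) = (17*(47/2))*(-30) = (799/2)*(-30) = -11985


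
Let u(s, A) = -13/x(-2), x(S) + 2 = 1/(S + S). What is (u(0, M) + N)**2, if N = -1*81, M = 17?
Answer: 458329/81 ≈ 5658.4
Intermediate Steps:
x(S) = -2 + 1/(2*S) (x(S) = -2 + 1/(S + S) = -2 + 1/(2*S))
u(s, A) = 52/9 (u(s, A) = -13/(-2 + (1/2)/(-2)) = -13/(-2 + (1/2)*(-1/2)) = -13/(-2 - 1/4) = -13/(-9/4) = -13*(-4/9) = 52/9)
N = -81
(u(0, M) + N)**2 = (52/9 - 81)**2 = (-677/9)**2 = 458329/81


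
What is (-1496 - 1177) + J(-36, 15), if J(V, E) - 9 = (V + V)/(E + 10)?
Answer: -66672/25 ≈ -2666.9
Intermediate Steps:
J(V, E) = 9 + 2*V/(10 + E) (J(V, E) = 9 + (V + V)/(E + 10) = 9 + (2*V)/(10 + E) = 9 + 2*V/(10 + E))
(-1496 - 1177) + J(-36, 15) = (-1496 - 1177) + (90 + 2*(-36) + 9*15)/(10 + 15) = -2673 + (90 - 72 + 135)/25 = -2673 + (1/25)*153 = -2673 + 153/25 = -66672/25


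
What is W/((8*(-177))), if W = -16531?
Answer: 16531/1416 ≈ 11.674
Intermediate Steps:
W/((8*(-177))) = -16531/(8*(-177)) = -16531/(-1416) = -16531*(-1/1416) = 16531/1416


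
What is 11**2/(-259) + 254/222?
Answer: 526/777 ≈ 0.67696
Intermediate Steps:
11**2/(-259) + 254/222 = 121*(-1/259) + 254*(1/222) = -121/259 + 127/111 = 526/777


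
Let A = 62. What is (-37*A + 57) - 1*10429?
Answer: -12666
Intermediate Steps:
(-37*A + 57) - 1*10429 = (-37*62 + 57) - 1*10429 = (-2294 + 57) - 10429 = -2237 - 10429 = -12666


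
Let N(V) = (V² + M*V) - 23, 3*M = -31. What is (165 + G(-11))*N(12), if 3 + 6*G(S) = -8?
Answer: -979/2 ≈ -489.50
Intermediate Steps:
M = -31/3 (M = (⅓)*(-31) = -31/3 ≈ -10.333)
G(S) = -11/6 (G(S) = -½ + (⅙)*(-8) = -½ - 4/3 = -11/6)
N(V) = -23 + V² - 31*V/3 (N(V) = (V² - 31*V/3) - 23 = -23 + V² - 31*V/3)
(165 + G(-11))*N(12) = (165 - 11/6)*(-23 + 12² - 31/3*12) = 979*(-23 + 144 - 124)/6 = (979/6)*(-3) = -979/2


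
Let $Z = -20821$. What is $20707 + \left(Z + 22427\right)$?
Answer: $22313$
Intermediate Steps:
$20707 + \left(Z + 22427\right) = 20707 + \left(-20821 + 22427\right) = 20707 + 1606 = 22313$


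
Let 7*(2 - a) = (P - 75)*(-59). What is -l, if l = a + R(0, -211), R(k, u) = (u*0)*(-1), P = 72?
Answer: 163/7 ≈ 23.286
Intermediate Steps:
R(k, u) = 0 (R(k, u) = 0*(-1) = 0)
a = -163/7 (a = 2 - (72 - 75)*(-59)/7 = 2 - (-3)*(-59)/7 = 2 - ⅐*177 = 2 - 177/7 = -163/7 ≈ -23.286)
l = -163/7 (l = -163/7 + 0 = -163/7 ≈ -23.286)
-l = -1*(-163/7) = 163/7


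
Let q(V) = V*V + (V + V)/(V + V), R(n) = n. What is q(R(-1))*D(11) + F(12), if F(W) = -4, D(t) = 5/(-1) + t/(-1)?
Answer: -36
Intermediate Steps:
D(t) = -5 - t (D(t) = 5*(-1) + t*(-1) = -5 - t)
q(V) = 1 + V² (q(V) = V² + (2*V)/((2*V)) = V² + (2*V)*(1/(2*V)) = V² + 1 = 1 + V²)
q(R(-1))*D(11) + F(12) = (1 + (-1)²)*(-5 - 1*11) - 4 = (1 + 1)*(-5 - 11) - 4 = 2*(-16) - 4 = -32 - 4 = -36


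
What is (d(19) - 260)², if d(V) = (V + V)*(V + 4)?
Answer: 376996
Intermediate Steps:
d(V) = 2*V*(4 + V) (d(V) = (2*V)*(4 + V) = 2*V*(4 + V))
(d(19) - 260)² = (2*19*(4 + 19) - 260)² = (2*19*23 - 260)² = (874 - 260)² = 614² = 376996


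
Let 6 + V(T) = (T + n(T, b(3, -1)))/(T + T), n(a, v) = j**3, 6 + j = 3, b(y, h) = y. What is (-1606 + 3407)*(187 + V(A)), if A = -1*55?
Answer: 18002796/55 ≈ 3.2732e+5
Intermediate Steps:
A = -55
j = -3 (j = -6 + 3 = -3)
n(a, v) = -27 (n(a, v) = (-3)**3 = -27)
V(T) = -6 + (-27 + T)/(2*T) (V(T) = -6 + (T - 27)/(T + T) = -6 + (-27 + T)/((2*T)) = -6 + (-27 + T)*(1/(2*T)) = -6 + (-27 + T)/(2*T))
(-1606 + 3407)*(187 + V(A)) = (-1606 + 3407)*(187 + (1/2)*(-27 - 11*(-55))/(-55)) = 1801*(187 + (1/2)*(-1/55)*(-27 + 605)) = 1801*(187 + (1/2)*(-1/55)*578) = 1801*(187 - 289/55) = 1801*(9996/55) = 18002796/55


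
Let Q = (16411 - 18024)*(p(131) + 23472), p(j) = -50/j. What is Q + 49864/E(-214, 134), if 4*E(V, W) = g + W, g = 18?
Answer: -94229577862/2489 ≈ -3.7858e+7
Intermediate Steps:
E(V, W) = 9/2 + W/4 (E(V, W) = (18 + W)/4 = 9/2 + W/4)
Q = -4959623366/131 (Q = (16411 - 18024)*(-50/131 + 23472) = -1613*(-50*1/131 + 23472) = -1613*(-50/131 + 23472) = -1613*3074782/131 = -4959623366/131 ≈ -3.7860e+7)
Q + 49864/E(-214, 134) = -4959623366/131 + 49864/(9/2 + (¼)*134) = -4959623366/131 + 49864/(9/2 + 67/2) = -4959623366/131 + 49864/38 = -4959623366/131 + 49864*(1/38) = -4959623366/131 + 24932/19 = -94229577862/2489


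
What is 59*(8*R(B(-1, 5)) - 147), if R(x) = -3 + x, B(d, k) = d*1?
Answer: -10561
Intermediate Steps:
B(d, k) = d
59*(8*R(B(-1, 5)) - 147) = 59*(8*(-3 - 1) - 147) = 59*(8*(-4) - 147) = 59*(-32 - 147) = 59*(-179) = -10561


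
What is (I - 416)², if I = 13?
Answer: 162409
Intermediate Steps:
(I - 416)² = (13 - 416)² = (-403)² = 162409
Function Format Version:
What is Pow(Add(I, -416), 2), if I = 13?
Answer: 162409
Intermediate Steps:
Pow(Add(I, -416), 2) = Pow(Add(13, -416), 2) = Pow(-403, 2) = 162409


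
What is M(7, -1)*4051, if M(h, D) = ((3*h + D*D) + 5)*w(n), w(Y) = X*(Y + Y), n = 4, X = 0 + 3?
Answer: 2625048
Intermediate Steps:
X = 3
w(Y) = 6*Y (w(Y) = 3*(Y + Y) = 3*(2*Y) = 6*Y)
M(h, D) = 120 + 24*D² + 72*h (M(h, D) = ((3*h + D*D) + 5)*(6*4) = ((3*h + D²) + 5)*24 = ((D² + 3*h) + 5)*24 = (5 + D² + 3*h)*24 = 120 + 24*D² + 72*h)
M(7, -1)*4051 = (120 + 24*(-1)² + 72*7)*4051 = (120 + 24*1 + 504)*4051 = (120 + 24 + 504)*4051 = 648*4051 = 2625048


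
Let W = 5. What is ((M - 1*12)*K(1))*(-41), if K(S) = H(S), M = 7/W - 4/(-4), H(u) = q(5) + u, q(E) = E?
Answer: 11808/5 ≈ 2361.6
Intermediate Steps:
H(u) = 5 + u
M = 12/5 (M = 7/5 - 4/(-4) = 7*(⅕) - 4*(-¼) = 7/5 + 1 = 12/5 ≈ 2.4000)
K(S) = 5 + S
((M - 1*12)*K(1))*(-41) = ((12/5 - 1*12)*(5 + 1))*(-41) = ((12/5 - 12)*6)*(-41) = -48/5*6*(-41) = -288/5*(-41) = 11808/5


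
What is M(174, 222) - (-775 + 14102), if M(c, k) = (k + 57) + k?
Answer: -12826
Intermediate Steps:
M(c, k) = 57 + 2*k (M(c, k) = (57 + k) + k = 57 + 2*k)
M(174, 222) - (-775 + 14102) = (57 + 2*222) - (-775 + 14102) = (57 + 444) - 1*13327 = 501 - 13327 = -12826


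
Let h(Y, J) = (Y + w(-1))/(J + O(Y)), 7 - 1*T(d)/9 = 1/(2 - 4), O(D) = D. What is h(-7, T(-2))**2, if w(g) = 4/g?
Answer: 4/121 ≈ 0.033058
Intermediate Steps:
T(d) = 135/2 (T(d) = 63 - 9/(2 - 4) = 63 - 9/(-2) = 63 - 9*(-1/2) = 63 + 9/2 = 135/2)
h(Y, J) = (-4 + Y)/(J + Y) (h(Y, J) = (Y + 4/(-1))/(J + Y) = (Y + 4*(-1))/(J + Y) = (Y - 4)/(J + Y) = (-4 + Y)/(J + Y))
h(-7, T(-2))**2 = ((-4 - 7)/(135/2 - 7))**2 = (-11/(121/2))**2 = ((2/121)*(-11))**2 = (-2/11)**2 = 4/121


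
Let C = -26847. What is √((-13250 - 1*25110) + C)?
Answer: I*√65207 ≈ 255.36*I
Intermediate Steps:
√((-13250 - 1*25110) + C) = √((-13250 - 1*25110) - 26847) = √((-13250 - 25110) - 26847) = √(-38360 - 26847) = √(-65207) = I*√65207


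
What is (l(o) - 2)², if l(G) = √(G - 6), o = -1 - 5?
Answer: 4*(1 - I*√3)² ≈ -8.0 - 13.856*I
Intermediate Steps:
o = -6
l(G) = √(-6 + G)
(l(o) - 2)² = (√(-6 - 6) - 2)² = (√(-12) - 2)² = (2*I*√3 - 2)² = (-2 + 2*I*√3)²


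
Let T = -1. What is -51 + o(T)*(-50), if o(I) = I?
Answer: -1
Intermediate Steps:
-51 + o(T)*(-50) = -51 - 1*(-50) = -51 + 50 = -1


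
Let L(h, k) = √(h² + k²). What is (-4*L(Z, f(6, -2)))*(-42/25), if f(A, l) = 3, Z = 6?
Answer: 504*√5/25 ≈ 45.079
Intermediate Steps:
(-4*L(Z, f(6, -2)))*(-42/25) = (-4*√(6² + 3²))*(-42/25) = (-4*√(36 + 9))*(-42*1/25) = -12*√5*(-42/25) = 504*√5/25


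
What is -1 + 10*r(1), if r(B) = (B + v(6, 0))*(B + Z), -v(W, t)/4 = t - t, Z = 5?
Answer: 59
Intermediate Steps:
v(W, t) = 0 (v(W, t) = -4*(t - t) = -4*0 = 0)
r(B) = B*(5 + B) (r(B) = (B + 0)*(B + 5) = B*(5 + B))
-1 + 10*r(1) = -1 + 10*(1*(5 + 1)) = -1 + 10*(1*6) = -1 + 10*6 = -1 + 60 = 59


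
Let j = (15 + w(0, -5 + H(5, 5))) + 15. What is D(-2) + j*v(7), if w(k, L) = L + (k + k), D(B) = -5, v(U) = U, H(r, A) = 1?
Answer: 177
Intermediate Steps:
w(k, L) = L + 2*k
j = 26 (j = (15 + ((-5 + 1) + 2*0)) + 15 = (15 + (-4 + 0)) + 15 = (15 - 4) + 15 = 11 + 15 = 26)
D(-2) + j*v(7) = -5 + 26*7 = -5 + 182 = 177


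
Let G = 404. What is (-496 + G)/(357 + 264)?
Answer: -4/27 ≈ -0.14815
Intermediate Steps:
(-496 + G)/(357 + 264) = (-496 + 404)/(357 + 264) = -92/621 = -92*1/621 = -4/27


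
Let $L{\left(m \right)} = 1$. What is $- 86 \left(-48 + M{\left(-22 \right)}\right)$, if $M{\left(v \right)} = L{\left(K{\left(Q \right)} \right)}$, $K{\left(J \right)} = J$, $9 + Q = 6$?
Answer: $4042$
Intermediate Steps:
$Q = -3$ ($Q = -9 + 6 = -3$)
$M{\left(v \right)} = 1$
$- 86 \left(-48 + M{\left(-22 \right)}\right) = - 86 \left(-48 + 1\right) = \left(-86\right) \left(-47\right) = 4042$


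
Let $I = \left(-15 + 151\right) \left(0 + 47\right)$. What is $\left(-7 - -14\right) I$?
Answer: $44744$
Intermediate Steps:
$I = 6392$ ($I = 136 \cdot 47 = 6392$)
$\left(-7 - -14\right) I = \left(-7 - -14\right) 6392 = \left(-7 + 14\right) 6392 = 7 \cdot 6392 = 44744$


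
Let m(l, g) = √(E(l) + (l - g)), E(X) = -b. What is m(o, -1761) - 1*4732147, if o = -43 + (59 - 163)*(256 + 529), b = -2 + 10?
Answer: -4732147 + I*√79930 ≈ -4.7321e+6 + 282.72*I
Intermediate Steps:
b = 8
o = -81683 (o = -43 - 104*785 = -43 - 81640 = -81683)
E(X) = -8 (E(X) = -1*8 = -8)
m(l, g) = √(-8 + l - g) (m(l, g) = √(-8 + (l - g)) = √(-8 + l - g))
m(o, -1761) - 1*4732147 = √(-8 - 81683 - 1*(-1761)) - 1*4732147 = √(-8 - 81683 + 1761) - 4732147 = √(-79930) - 4732147 = I*√79930 - 4732147 = -4732147 + I*√79930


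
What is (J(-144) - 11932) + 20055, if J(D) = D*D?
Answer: 28859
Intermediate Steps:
J(D) = D²
(J(-144) - 11932) + 20055 = ((-144)² - 11932) + 20055 = (20736 - 11932) + 20055 = 8804 + 20055 = 28859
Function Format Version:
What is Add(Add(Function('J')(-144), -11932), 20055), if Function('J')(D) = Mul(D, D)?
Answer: 28859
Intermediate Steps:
Function('J')(D) = Pow(D, 2)
Add(Add(Function('J')(-144), -11932), 20055) = Add(Add(Pow(-144, 2), -11932), 20055) = Add(Add(20736, -11932), 20055) = Add(8804, 20055) = 28859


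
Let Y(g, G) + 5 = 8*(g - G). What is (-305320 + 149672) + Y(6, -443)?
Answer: -152061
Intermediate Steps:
Y(g, G) = -5 - 8*G + 8*g (Y(g, G) = -5 + 8*(g - G) = -5 + (-8*G + 8*g) = -5 - 8*G + 8*g)
(-305320 + 149672) + Y(6, -443) = (-305320 + 149672) + (-5 - 8*(-443) + 8*6) = -155648 + (-5 + 3544 + 48) = -155648 + 3587 = -152061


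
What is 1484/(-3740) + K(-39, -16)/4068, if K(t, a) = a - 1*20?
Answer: -42858/105655 ≈ -0.40564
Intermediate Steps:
K(t, a) = -20 + a (K(t, a) = a - 20 = -20 + a)
1484/(-3740) + K(-39, -16)/4068 = 1484/(-3740) + (-20 - 16)/4068 = 1484*(-1/3740) - 36*1/4068 = -371/935 - 1/113 = -42858/105655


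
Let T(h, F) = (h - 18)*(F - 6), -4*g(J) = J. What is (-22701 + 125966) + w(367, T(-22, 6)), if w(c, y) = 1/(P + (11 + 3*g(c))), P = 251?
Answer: 5473041/53 ≈ 1.0326e+5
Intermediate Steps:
g(J) = -J/4
T(h, F) = (-18 + h)*(-6 + F)
w(c, y) = 1/(262 - 3*c/4) (w(c, y) = 1/(251 + (11 + 3*(-c/4))) = 1/(251 + (11 - 3*c/4)) = 1/(262 - 3*c/4))
(-22701 + 125966) + w(367, T(-22, 6)) = (-22701 + 125966) + 4/(1048 - 3*367) = 103265 + 4/(1048 - 1101) = 103265 + 4/(-53) = 103265 + 4*(-1/53) = 103265 - 4/53 = 5473041/53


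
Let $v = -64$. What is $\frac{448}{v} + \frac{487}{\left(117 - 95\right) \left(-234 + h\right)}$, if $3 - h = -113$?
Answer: $- \frac{18659}{2596} \approx -7.1876$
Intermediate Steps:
$h = 116$ ($h = 3 - -113 = 3 + 113 = 116$)
$\frac{448}{v} + \frac{487}{\left(117 - 95\right) \left(-234 + h\right)} = \frac{448}{-64} + \frac{487}{\left(117 - 95\right) \left(-234 + 116\right)} = 448 \left(- \frac{1}{64}\right) + \frac{487}{22 \left(-118\right)} = -7 + \frac{487}{-2596} = -7 + 487 \left(- \frac{1}{2596}\right) = -7 - \frac{487}{2596} = - \frac{18659}{2596}$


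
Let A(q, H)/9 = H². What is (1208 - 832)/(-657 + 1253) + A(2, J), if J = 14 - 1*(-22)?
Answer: 1738030/149 ≈ 11665.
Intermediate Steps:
J = 36 (J = 14 + 22 = 36)
A(q, H) = 9*H²
(1208 - 832)/(-657 + 1253) + A(2, J) = (1208 - 832)/(-657 + 1253) + 9*36² = 376/596 + 9*1296 = 376*(1/596) + 11664 = 94/149 + 11664 = 1738030/149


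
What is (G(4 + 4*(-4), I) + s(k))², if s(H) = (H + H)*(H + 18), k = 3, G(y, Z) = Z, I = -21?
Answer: 11025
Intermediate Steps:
s(H) = 2*H*(18 + H) (s(H) = (2*H)*(18 + H) = 2*H*(18 + H))
(G(4 + 4*(-4), I) + s(k))² = (-21 + 2*3*(18 + 3))² = (-21 + 2*3*21)² = (-21 + 126)² = 105² = 11025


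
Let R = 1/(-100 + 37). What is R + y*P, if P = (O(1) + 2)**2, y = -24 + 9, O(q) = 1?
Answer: -8506/63 ≈ -135.02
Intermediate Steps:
y = -15
P = 9 (P = (1 + 2)**2 = 3**2 = 9)
R = -1/63 (R = 1/(-63) = -1/63 ≈ -0.015873)
R + y*P = -1/63 - 15*9 = -1/63 - 135 = -8506/63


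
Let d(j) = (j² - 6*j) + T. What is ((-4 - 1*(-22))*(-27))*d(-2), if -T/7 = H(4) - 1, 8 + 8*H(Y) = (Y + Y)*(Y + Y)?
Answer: 12636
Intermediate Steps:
H(Y) = -1 + Y²/2 (H(Y) = -1 + ((Y + Y)*(Y + Y))/8 = -1 + ((2*Y)*(2*Y))/8 = -1 + (4*Y²)/8 = -1 + Y²/2)
T = -42 (T = -7*((-1 + (½)*4²) - 1) = -7*((-1 + (½)*16) - 1) = -7*((-1 + 8) - 1) = -7*(7 - 1) = -7*6 = -42)
d(j) = -42 + j² - 6*j (d(j) = (j² - 6*j) - 42 = -42 + j² - 6*j)
((-4 - 1*(-22))*(-27))*d(-2) = ((-4 - 1*(-22))*(-27))*(-42 + (-2)² - 6*(-2)) = ((-4 + 22)*(-27))*(-42 + 4 + 12) = (18*(-27))*(-26) = -486*(-26) = 12636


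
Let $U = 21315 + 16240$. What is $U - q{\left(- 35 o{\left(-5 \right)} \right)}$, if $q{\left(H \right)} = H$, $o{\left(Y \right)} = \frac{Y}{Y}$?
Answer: $37590$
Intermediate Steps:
$o{\left(Y \right)} = 1$
$U = 37555$
$U - q{\left(- 35 o{\left(-5 \right)} \right)} = 37555 - \left(-35\right) 1 = 37555 - -35 = 37555 + 35 = 37590$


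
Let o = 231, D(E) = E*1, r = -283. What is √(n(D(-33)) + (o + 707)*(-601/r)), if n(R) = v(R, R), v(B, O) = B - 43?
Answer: √153451090/283 ≈ 43.772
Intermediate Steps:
D(E) = E
v(B, O) = -43 + B
n(R) = -43 + R
√(n(D(-33)) + (o + 707)*(-601/r)) = √((-43 - 33) + (231 + 707)*(-601/(-283))) = √(-76 + 938*(-601*(-1/283))) = √(-76 + 938*(601/283)) = √(-76 + 563738/283) = √(542230/283) = √153451090/283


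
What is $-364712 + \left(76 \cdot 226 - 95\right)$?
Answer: $-347631$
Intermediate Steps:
$-364712 + \left(76 \cdot 226 - 95\right) = -364712 + \left(17176 - 95\right) = -364712 + 17081 = -347631$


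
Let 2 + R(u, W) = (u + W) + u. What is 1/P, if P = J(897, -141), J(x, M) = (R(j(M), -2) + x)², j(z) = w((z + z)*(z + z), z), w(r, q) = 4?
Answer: 1/811801 ≈ 1.2318e-6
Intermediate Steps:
j(z) = 4
R(u, W) = -2 + W + 2*u (R(u, W) = -2 + ((u + W) + u) = -2 + ((W + u) + u) = -2 + (W + 2*u) = -2 + W + 2*u)
J(x, M) = (4 + x)² (J(x, M) = ((-2 - 2 + 2*4) + x)² = ((-2 - 2 + 8) + x)² = (4 + x)²)
P = 811801 (P = (4 + 897)² = 901² = 811801)
1/P = 1/811801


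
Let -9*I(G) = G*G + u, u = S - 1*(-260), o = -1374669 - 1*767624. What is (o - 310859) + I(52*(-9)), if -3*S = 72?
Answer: -22297628/9 ≈ -2.4775e+6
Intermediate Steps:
S = -24 (S = -⅓*72 = -24)
o = -2142293 (o = -1374669 - 767624 = -2142293)
u = 236 (u = -24 - 1*(-260) = -24 + 260 = 236)
I(G) = -236/9 - G²/9 (I(G) = -(G*G + 236)/9 = -(G² + 236)/9 = -(236 + G²)/9 = -236/9 - G²/9)
(o - 310859) + I(52*(-9)) = (-2142293 - 310859) + (-236/9 - (52*(-9))²/9) = -2453152 + (-236/9 - ⅑*(-468)²) = -2453152 + (-236/9 - ⅑*219024) = -2453152 + (-236/9 - 24336) = -2453152 - 219260/9 = -22297628/9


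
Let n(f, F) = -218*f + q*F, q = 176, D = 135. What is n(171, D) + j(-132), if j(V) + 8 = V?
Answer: -13658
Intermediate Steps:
j(V) = -8 + V
n(f, F) = -218*f + 176*F
n(171, D) + j(-132) = (-218*171 + 176*135) + (-8 - 132) = (-37278 + 23760) - 140 = -13518 - 140 = -13658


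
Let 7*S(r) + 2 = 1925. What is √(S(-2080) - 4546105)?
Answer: 2*I*√55686421/7 ≈ 2132.1*I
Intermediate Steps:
S(r) = 1923/7 (S(r) = -2/7 + (⅐)*1925 = -2/7 + 275 = 1923/7)
√(S(-2080) - 4546105) = √(1923/7 - 4546105) = √(-31820812/7) = 2*I*√55686421/7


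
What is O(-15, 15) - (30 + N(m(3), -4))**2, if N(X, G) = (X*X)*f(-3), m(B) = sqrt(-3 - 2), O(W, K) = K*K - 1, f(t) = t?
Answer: -1801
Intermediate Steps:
O(W, K) = -1 + K**2 (O(W, K) = K**2 - 1 = -1 + K**2)
m(B) = I*sqrt(5) (m(B) = sqrt(-5) = I*sqrt(5))
N(X, G) = -3*X**2 (N(X, G) = (X*X)*(-3) = X**2*(-3) = -3*X**2)
O(-15, 15) - (30 + N(m(3), -4))**2 = (-1 + 15**2) - (30 - 3*(I*sqrt(5))**2)**2 = (-1 + 225) - (30 - 3*(-5))**2 = 224 - (30 + 15)**2 = 224 - 1*45**2 = 224 - 1*2025 = 224 - 2025 = -1801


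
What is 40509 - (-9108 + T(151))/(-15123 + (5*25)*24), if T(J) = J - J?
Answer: 54564611/1347 ≈ 40508.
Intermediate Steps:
T(J) = 0
40509 - (-9108 + T(151))/(-15123 + (5*25)*24) = 40509 - (-9108 + 0)/(-15123 + (5*25)*24) = 40509 - (-9108)/(-15123 + 125*24) = 40509 - (-9108)/(-15123 + 3000) = 40509 - (-9108)/(-12123) = 40509 - (-9108)*(-1)/12123 = 40509 - 1*1012/1347 = 40509 - 1012/1347 = 54564611/1347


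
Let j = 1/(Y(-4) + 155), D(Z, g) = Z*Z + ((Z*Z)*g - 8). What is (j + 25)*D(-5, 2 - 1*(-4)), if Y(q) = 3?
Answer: 659817/158 ≈ 4176.1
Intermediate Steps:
D(Z, g) = -8 + Z² + g*Z² (D(Z, g) = Z² + (Z²*g - 8) = Z² + (g*Z² - 8) = Z² + (-8 + g*Z²) = -8 + Z² + g*Z²)
j = 1/158 (j = 1/(3 + 155) = 1/158 ≈ 0.0063291)
(j + 25)*D(-5, 2 - 1*(-4)) = (1/158 + 25)*(-8 + (-5)² + (2 - 1*(-4))*(-5)²) = 3951*(-8 + 25 + (2 + 4)*25)/158 = 3951*(-8 + 25 + 6*25)/158 = 3951*(-8 + 25 + 150)/158 = (3951/158)*167 = 659817/158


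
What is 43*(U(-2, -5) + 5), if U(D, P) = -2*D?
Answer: 387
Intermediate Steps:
43*(U(-2, -5) + 5) = 43*(-2*(-2) + 5) = 43*(4 + 5) = 43*9 = 387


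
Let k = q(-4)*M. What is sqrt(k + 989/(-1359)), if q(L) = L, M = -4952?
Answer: sqrt(4064630533)/453 ≈ 140.74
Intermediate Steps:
k = 19808 (k = -4*(-4952) = 19808)
sqrt(k + 989/(-1359)) = sqrt(19808 + 989/(-1359)) = sqrt(19808 + 989*(-1/1359)) = sqrt(19808 - 989/1359) = sqrt(26918083/1359) = sqrt(4064630533)/453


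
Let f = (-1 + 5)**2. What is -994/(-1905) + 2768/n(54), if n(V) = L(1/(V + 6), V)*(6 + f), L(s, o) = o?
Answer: 537826/188595 ≈ 2.8517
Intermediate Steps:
f = 16 (f = 4**2 = 16)
n(V) = 22*V (n(V) = V*(6 + 16) = V*22 = 22*V)
-994/(-1905) + 2768/n(54) = -994/(-1905) + 2768/((22*54)) = -994*(-1/1905) + 2768/1188 = 994/1905 + 2768*(1/1188) = 994/1905 + 692/297 = 537826/188595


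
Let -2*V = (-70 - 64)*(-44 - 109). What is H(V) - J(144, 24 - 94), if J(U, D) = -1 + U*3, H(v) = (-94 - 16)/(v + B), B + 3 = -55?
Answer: -4443069/10309 ≈ -430.99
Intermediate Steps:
B = -58 (B = -3 - 55 = -58)
V = -10251 (V = -(-70 - 64)*(-44 - 109)/2 = -(-67)*(-153) = -½*20502 = -10251)
H(v) = -110/(-58 + v) (H(v) = (-94 - 16)/(v - 58) = -110/(-58 + v))
J(U, D) = -1 + 3*U
H(V) - J(144, 24 - 94) = -110/(-58 - 10251) - (-1 + 3*144) = -110/(-10309) - (-1 + 432) = -110*(-1/10309) - 1*431 = 110/10309 - 431 = -4443069/10309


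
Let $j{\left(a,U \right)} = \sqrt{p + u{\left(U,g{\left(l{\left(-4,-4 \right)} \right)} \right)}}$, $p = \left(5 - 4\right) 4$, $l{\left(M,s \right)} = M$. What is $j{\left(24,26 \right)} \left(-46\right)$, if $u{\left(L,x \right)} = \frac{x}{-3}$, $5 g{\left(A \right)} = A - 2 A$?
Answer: $- \frac{92 \sqrt{210}}{15} \approx -88.88$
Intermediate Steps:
$g{\left(A \right)} = - \frac{A}{5}$ ($g{\left(A \right)} = \frac{A - 2 A}{5} = \frac{\left(-1\right) A}{5} = - \frac{A}{5}$)
$u{\left(L,x \right)} = - \frac{x}{3}$ ($u{\left(L,x \right)} = x \left(- \frac{1}{3}\right) = - \frac{x}{3}$)
$p = 4$ ($p = 1 \cdot 4 = 4$)
$j{\left(a,U \right)} = \frac{2 \sqrt{210}}{15}$ ($j{\left(a,U \right)} = \sqrt{4 - \frac{\left(- \frac{1}{5}\right) \left(-4\right)}{3}} = \sqrt{4 - \frac{4}{15}} = \sqrt{\frac{56}{15}} = \frac{2 \sqrt{210}}{15}$)
$j{\left(24,26 \right)} \left(-46\right) = \frac{2 \sqrt{210}}{15} \left(-46\right) = - \frac{92 \sqrt{210}}{15}$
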